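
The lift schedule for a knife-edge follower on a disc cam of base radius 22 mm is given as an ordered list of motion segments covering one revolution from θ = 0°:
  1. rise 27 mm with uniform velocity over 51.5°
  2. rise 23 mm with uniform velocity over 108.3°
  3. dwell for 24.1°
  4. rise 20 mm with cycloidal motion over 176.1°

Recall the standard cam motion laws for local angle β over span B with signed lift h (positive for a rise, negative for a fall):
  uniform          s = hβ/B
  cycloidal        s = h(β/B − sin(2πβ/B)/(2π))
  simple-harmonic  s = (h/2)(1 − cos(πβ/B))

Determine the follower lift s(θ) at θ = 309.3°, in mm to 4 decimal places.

seg 1 [0°–51.5°] uniform, h=27: full span → s += 27 → s = 27.0000
seg 2 [51.5°–159.8°] uniform, h=23: full span → s += 23 → s = 50.0000
seg 3 [159.8°–183.9°] dwell: s stays 50.0000
seg 4 [183.9°–360°] cycloidal, h=20: θ=309.3° here. β=125.4, B=176.1. 20·(0.7121 − sin(2π·0.7121)/(2π)) = 17.3352 → s = 67.3352

67.3352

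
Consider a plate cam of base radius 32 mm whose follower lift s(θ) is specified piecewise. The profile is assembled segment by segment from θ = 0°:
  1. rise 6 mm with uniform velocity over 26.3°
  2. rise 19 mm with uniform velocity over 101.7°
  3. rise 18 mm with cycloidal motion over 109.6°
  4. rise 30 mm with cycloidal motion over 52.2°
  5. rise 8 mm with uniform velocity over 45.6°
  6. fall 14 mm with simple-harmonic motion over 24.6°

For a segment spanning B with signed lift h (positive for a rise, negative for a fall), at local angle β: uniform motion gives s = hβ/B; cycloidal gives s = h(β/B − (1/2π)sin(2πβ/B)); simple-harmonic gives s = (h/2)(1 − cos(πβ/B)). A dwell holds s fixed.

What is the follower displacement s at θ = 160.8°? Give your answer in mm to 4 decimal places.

seg 1 [0°–26.3°] uniform, h=6: full span → s += 6 → s = 6.0000
seg 2 [26.3°–128°] uniform, h=19: full span → s += 19 → s = 25.0000
seg 3 [128°–237.6°] cycloidal, h=18: θ=160.8° here. β=32.8, B=109.6. 18·(0.2993 − sin(2π·0.2993)/(2π)) = 2.6583 → s = 27.6583

27.6583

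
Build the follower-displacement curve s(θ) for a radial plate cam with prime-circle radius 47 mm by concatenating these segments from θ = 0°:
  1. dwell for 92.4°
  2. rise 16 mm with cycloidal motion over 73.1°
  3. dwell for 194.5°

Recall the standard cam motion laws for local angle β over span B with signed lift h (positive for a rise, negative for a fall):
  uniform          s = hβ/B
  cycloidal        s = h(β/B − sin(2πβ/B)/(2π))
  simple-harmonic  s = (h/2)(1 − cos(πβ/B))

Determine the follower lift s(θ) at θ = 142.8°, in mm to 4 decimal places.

seg 1 [0°–92.4°] dwell: s stays 0.0000
seg 2 [92.4°–165.5°] cycloidal, h=16: θ=142.8° here. β=50.4, B=73.1. 16·(0.6895 − sin(2π·0.6895)/(2π)) = 13.3960 → s = 13.3960

13.3960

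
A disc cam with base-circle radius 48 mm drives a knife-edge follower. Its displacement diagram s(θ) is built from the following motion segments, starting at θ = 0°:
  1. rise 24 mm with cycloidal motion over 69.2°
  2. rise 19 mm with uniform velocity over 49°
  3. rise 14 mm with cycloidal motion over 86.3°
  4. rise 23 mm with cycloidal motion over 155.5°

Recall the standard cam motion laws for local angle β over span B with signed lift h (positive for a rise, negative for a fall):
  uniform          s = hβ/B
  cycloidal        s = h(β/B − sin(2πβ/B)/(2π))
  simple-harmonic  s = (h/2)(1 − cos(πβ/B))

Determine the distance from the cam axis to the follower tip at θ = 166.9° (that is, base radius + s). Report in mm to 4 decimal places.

seg 1 [0°–69.2°] cycloidal, h=24: full span → s += 24 → s = 24.0000
seg 2 [69.2°–118.2°] uniform, h=19: full span → s += 19 → s = 43.0000
seg 3 [118.2°–204.5°] cycloidal, h=14: θ=166.9° here. β=48.7, B=86.3. 14·(0.5643 − sin(2π·0.5643)/(2π)) = 8.7764 → s = 51.7764
radial distance = base radius + s = 48 + 51.7764 = 99.7764

99.7764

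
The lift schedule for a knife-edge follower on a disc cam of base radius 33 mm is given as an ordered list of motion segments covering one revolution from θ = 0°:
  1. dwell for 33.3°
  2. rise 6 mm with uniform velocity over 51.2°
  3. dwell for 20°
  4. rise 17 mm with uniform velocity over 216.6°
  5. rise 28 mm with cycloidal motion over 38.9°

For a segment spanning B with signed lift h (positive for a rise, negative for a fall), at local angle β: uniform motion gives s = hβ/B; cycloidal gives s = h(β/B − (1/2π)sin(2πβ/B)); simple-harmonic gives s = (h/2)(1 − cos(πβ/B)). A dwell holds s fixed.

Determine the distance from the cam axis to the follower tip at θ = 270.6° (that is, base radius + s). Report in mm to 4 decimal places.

seg 1 [0°–33.3°] dwell: s stays 0.0000
seg 2 [33.3°–84.5°] uniform, h=6: full span → s += 6 → s = 6.0000
seg 3 [84.5°–104.5°] dwell: s stays 6.0000
seg 4 [104.5°–321.1°] uniform, h=17: θ=270.6° here. β=166.1, B=216.6. 17·166.1/216.6 = 13.0365 → s = 19.0365
radial distance = base radius + s = 33 + 19.0365 = 52.0365

52.0365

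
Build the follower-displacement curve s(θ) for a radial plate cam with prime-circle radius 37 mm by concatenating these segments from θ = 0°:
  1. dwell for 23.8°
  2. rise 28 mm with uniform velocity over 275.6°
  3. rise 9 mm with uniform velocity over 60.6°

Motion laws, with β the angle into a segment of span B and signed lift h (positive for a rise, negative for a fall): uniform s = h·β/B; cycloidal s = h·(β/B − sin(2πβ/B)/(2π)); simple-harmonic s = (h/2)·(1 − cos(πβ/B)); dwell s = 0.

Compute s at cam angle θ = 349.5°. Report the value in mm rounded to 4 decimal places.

seg 1 [0°–23.8°] dwell: s stays 0.0000
seg 2 [23.8°–299.4°] uniform, h=28: full span → s += 28 → s = 28.0000
seg 3 [299.4°–360°] uniform, h=9: θ=349.5° here. β=50.1, B=60.6. 9·50.1/60.6 = 7.4406 → s = 35.4406

35.4406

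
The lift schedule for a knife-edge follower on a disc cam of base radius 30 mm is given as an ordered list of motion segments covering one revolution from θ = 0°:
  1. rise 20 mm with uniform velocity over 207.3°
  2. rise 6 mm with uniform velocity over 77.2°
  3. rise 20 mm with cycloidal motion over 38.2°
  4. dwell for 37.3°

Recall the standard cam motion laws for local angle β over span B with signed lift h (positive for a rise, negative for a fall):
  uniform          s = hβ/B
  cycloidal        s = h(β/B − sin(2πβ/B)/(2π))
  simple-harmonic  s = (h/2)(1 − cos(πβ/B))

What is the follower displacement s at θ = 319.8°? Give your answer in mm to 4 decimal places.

seg 1 [0°–207.3°] uniform, h=20: full span → s += 20 → s = 20.0000
seg 2 [207.3°–284.5°] uniform, h=6: full span → s += 6 → s = 26.0000
seg 3 [284.5°–322.7°] cycloidal, h=20: θ=319.8° here. β=35.3, B=38.2. 20·(0.9241 − sin(2π·0.9241)/(2π)) = 19.9431 → s = 45.9431

45.9431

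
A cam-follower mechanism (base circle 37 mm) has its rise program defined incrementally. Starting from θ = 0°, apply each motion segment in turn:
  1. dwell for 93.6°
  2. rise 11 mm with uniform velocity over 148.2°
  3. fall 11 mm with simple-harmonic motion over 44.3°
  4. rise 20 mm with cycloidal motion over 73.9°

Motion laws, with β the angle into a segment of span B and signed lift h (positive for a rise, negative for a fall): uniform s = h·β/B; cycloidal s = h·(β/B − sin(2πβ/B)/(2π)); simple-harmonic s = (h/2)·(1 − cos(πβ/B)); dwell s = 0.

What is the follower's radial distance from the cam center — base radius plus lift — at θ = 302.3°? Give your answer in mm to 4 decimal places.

seg 1 [0°–93.6°] dwell: s stays 0.0000
seg 2 [93.6°–241.8°] uniform, h=11: full span → s += 11 → s = 11.0000
seg 3 [241.8°–286.1°] simple-harmonic, h=-11: full span → s += -11 → s = 0.0000
seg 4 [286.1°–360°] cycloidal, h=20: θ=302.3° here. β=16.2, B=73.9. 20·(0.2192 − sin(2π·0.2192)/(2π)) = 1.2606 → s = 1.2606
radial distance = base radius + s = 37 + 1.2606 = 38.2606

38.2606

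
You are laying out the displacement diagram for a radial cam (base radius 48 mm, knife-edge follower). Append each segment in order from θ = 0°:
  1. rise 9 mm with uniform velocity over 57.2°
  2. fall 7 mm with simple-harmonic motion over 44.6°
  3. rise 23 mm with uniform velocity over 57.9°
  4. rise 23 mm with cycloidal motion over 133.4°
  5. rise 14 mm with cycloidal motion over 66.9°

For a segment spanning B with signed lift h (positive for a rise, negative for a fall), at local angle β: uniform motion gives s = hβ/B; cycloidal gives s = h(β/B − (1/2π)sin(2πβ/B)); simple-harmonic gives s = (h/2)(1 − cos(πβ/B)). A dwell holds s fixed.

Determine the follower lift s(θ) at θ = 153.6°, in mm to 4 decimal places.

seg 1 [0°–57.2°] uniform, h=9: full span → s += 9 → s = 9.0000
seg 2 [57.2°–101.8°] simple-harmonic, h=-7: full span → s += -7 → s = 2.0000
seg 3 [101.8°–159.7°] uniform, h=23: θ=153.6° here. β=51.8, B=57.9. 23·51.8/57.9 = 20.5769 → s = 22.5769

22.5769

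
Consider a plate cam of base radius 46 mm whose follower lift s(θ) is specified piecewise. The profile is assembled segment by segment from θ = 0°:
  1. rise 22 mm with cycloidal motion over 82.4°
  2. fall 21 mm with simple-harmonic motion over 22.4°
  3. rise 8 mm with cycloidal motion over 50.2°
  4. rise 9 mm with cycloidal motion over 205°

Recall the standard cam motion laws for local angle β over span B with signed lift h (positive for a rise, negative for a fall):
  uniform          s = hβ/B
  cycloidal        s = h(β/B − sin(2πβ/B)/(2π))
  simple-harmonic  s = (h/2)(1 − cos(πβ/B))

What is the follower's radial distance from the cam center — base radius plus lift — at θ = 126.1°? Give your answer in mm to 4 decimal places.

seg 1 [0°–82.4°] cycloidal, h=22: full span → s += 22 → s = 22.0000
seg 2 [82.4°–104.8°] simple-harmonic, h=-21: full span → s += -21 → s = 1.0000
seg 3 [104.8°–155°] cycloidal, h=8: θ=126.1° here. β=21.3, B=50.2. 8·(0.4243 − sin(2π·0.4243)/(2π)) = 2.8114 → s = 3.8114
radial distance = base radius + s = 46 + 3.8114 = 49.8114

49.8114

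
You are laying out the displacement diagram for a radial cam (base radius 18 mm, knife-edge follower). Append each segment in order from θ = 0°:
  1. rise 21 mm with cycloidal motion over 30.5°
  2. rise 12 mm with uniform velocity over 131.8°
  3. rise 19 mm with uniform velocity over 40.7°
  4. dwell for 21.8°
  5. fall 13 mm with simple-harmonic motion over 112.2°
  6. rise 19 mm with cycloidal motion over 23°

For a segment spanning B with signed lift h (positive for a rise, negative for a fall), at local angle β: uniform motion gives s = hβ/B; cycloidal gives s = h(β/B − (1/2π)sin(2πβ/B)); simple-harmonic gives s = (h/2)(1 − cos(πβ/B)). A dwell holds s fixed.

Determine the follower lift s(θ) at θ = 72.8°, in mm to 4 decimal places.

seg 1 [0°–30.5°] cycloidal, h=21: full span → s += 21 → s = 21.0000
seg 2 [30.5°–162.3°] uniform, h=12: θ=72.8° here. β=42.3, B=131.8. 12·42.3/131.8 = 3.8513 → s = 24.8513

24.8513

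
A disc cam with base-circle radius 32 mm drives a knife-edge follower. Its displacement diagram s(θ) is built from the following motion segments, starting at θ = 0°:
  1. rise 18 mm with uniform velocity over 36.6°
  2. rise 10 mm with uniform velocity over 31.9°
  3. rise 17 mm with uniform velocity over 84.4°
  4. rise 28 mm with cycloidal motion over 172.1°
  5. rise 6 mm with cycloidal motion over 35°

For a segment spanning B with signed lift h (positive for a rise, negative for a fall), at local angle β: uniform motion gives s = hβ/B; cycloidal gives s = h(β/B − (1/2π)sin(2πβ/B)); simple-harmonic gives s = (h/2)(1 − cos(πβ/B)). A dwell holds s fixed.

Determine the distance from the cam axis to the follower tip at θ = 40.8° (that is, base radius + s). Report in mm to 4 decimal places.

seg 1 [0°–36.6°] uniform, h=18: full span → s += 18 → s = 18.0000
seg 2 [36.6°–68.5°] uniform, h=10: θ=40.8° here. β=4.2, B=31.9. 10·4.2/31.9 = 1.3166 → s = 19.3166
radial distance = base radius + s = 32 + 19.3166 = 51.3166

51.3166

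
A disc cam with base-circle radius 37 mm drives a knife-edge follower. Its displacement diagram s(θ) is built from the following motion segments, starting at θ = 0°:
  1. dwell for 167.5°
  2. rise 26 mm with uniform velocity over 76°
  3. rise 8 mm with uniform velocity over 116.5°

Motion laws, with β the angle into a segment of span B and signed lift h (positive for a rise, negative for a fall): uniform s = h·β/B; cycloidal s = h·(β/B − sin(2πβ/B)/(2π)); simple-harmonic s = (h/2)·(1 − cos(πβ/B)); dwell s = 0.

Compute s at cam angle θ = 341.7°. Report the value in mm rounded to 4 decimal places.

seg 1 [0°–167.5°] dwell: s stays 0.0000
seg 2 [167.5°–243.5°] uniform, h=26: full span → s += 26 → s = 26.0000
seg 3 [243.5°–360°] uniform, h=8: θ=341.7° here. β=98.2, B=116.5. 8·98.2/116.5 = 6.7433 → s = 32.7433

32.7433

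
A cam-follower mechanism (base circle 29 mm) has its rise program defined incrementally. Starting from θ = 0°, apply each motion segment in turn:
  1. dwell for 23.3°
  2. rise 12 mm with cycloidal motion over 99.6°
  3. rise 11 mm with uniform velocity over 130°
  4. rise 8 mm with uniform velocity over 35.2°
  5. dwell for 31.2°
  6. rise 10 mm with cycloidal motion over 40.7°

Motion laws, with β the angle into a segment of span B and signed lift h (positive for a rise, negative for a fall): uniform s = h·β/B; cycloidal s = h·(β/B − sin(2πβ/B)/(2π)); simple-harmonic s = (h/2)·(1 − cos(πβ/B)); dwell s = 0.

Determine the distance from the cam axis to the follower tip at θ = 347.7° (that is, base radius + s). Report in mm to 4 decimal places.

seg 1 [0°–23.3°] dwell: s stays 0.0000
seg 2 [23.3°–122.9°] cycloidal, h=12: full span → s += 12 → s = 12.0000
seg 3 [122.9°–252.9°] uniform, h=11: full span → s += 11 → s = 23.0000
seg 4 [252.9°–288.1°] uniform, h=8: full span → s += 8 → s = 31.0000
seg 5 [288.1°–319.3°] dwell: s stays 31.0000
seg 6 [319.3°–360°] cycloidal, h=10: θ=347.7° here. β=28.4, B=40.7. 10·(0.6978 − sin(2π·0.6978)/(2π)) = 8.4846 → s = 39.4846
radial distance = base radius + s = 29 + 39.4846 = 68.4846

68.4846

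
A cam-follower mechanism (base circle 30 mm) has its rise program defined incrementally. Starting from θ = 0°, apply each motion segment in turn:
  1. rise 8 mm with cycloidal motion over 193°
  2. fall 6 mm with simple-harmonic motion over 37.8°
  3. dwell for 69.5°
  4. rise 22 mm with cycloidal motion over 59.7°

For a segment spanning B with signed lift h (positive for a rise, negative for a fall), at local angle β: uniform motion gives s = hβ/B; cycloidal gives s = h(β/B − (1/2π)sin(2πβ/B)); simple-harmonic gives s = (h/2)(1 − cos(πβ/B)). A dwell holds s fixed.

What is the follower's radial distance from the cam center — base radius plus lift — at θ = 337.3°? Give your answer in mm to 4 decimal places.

seg 1 [0°–193°] cycloidal, h=8: full span → s += 8 → s = 8.0000
seg 2 [193°–230.8°] simple-harmonic, h=-6: full span → s += -6 → s = 2.0000
seg 3 [230.8°–300.3°] dwell: s stays 2.0000
seg 4 [300.3°–360°] cycloidal, h=22: θ=337.3° here. β=37, B=59.7. 22·(0.6198 − sin(2π·0.6198)/(2π)) = 16.0280 → s = 18.0280
radial distance = base radius + s = 30 + 18.0280 = 48.0280

48.0280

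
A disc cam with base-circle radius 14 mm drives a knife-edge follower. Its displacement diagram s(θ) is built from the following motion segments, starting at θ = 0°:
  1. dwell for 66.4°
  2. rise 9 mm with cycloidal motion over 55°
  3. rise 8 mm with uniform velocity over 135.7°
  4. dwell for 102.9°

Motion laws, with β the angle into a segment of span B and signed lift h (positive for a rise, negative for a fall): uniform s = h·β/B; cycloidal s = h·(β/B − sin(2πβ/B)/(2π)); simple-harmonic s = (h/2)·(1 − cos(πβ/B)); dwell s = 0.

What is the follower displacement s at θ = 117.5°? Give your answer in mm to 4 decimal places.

seg 1 [0°–66.4°] dwell: s stays 0.0000
seg 2 [66.4°–121.4°] cycloidal, h=9: θ=117.5° here. β=51.1, B=55. 9·(0.9291 − sin(2π·0.9291)/(2π)) = 8.9791 → s = 8.9791

8.9791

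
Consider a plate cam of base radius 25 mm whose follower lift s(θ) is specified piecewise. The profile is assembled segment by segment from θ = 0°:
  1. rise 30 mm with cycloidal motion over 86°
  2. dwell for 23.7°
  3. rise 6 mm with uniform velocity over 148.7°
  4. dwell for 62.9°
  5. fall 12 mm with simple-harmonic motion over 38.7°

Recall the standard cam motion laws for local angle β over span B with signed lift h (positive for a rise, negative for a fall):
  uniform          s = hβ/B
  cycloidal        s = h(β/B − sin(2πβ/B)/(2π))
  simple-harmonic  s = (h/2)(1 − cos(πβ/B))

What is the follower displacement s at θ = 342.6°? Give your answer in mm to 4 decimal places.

seg 1 [0°–86°] cycloidal, h=30: full span → s += 30 → s = 30.0000
seg 2 [86°–109.7°] dwell: s stays 30.0000
seg 3 [109.7°–258.4°] uniform, h=6: full span → s += 6 → s = 36.0000
seg 4 [258.4°–321.3°] dwell: s stays 36.0000
seg 5 [321.3°–360°] simple-harmonic, h=-12: θ=342.6° here. β=21.3, B=38.7. -12/2·(1 − cos(π·0.5504)) = -6.9458 → s = 29.0542

29.0542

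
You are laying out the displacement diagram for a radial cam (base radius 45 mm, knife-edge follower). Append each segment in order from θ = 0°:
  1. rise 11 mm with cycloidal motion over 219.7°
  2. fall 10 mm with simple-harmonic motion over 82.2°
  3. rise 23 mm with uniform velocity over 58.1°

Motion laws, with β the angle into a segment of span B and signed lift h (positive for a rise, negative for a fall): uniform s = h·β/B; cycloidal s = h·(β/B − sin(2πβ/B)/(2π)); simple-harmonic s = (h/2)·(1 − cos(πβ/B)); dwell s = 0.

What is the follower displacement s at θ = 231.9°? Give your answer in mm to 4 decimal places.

seg 1 [0°–219.7°] cycloidal, h=11: full span → s += 11 → s = 11.0000
seg 2 [219.7°–301.9°] simple-harmonic, h=-10: θ=231.9° here. β=12.2, B=82.2. -10/2·(1 − cos(π·0.1484)) = -0.5337 → s = 10.4663

10.4663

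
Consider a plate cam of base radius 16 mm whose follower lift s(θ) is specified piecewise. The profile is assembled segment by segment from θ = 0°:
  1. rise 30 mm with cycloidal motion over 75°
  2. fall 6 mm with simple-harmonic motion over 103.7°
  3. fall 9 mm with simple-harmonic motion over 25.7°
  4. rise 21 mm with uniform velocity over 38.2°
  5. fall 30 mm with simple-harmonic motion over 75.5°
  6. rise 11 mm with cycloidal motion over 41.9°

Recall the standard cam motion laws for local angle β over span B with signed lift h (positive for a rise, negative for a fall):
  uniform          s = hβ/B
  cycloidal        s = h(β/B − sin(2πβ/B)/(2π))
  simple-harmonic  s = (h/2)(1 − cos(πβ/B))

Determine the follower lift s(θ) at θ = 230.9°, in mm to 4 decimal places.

seg 1 [0°–75°] cycloidal, h=30: full span → s += 30 → s = 30.0000
seg 2 [75°–178.7°] simple-harmonic, h=-6: full span → s += -6 → s = 24.0000
seg 3 [178.7°–204.4°] simple-harmonic, h=-9: full span → s += -9 → s = 15.0000
seg 4 [204.4°–242.6°] uniform, h=21: θ=230.9° here. β=26.5, B=38.2. 21·26.5/38.2 = 14.5681 → s = 29.5681

29.5681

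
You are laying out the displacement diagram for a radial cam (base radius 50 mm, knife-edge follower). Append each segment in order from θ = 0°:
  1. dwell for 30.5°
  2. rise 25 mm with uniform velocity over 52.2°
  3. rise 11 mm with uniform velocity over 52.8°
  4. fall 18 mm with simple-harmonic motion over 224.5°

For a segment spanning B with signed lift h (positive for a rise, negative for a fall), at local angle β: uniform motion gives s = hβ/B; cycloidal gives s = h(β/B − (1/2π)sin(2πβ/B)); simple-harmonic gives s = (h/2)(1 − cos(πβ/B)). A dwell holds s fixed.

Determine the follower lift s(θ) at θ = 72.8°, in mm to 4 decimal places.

seg 1 [0°–30.5°] dwell: s stays 0.0000
seg 2 [30.5°–82.7°] uniform, h=25: θ=72.8° here. β=42.3, B=52.2. 25·42.3/52.2 = 20.2586 → s = 20.2586

20.2586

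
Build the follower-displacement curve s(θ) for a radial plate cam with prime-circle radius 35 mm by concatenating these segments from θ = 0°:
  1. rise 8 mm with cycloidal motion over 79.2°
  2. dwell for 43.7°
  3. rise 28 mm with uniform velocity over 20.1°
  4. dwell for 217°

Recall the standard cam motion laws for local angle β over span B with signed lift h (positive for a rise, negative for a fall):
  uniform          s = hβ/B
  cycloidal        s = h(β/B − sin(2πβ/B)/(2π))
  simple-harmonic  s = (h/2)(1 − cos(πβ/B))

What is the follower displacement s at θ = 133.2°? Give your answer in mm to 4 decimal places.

seg 1 [0°–79.2°] cycloidal, h=8: full span → s += 8 → s = 8.0000
seg 2 [79.2°–122.9°] dwell: s stays 8.0000
seg 3 [122.9°–143°] uniform, h=28: θ=133.2° here. β=10.3, B=20.1. 28·10.3/20.1 = 14.3483 → s = 22.3483

22.3483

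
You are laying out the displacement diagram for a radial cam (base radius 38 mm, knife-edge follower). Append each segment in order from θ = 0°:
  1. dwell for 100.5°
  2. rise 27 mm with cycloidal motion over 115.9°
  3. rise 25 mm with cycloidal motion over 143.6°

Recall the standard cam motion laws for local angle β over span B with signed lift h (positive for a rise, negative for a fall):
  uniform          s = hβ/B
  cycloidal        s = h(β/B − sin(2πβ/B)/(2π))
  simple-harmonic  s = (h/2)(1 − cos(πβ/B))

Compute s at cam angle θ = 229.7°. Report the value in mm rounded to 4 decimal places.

seg 1 [0°–100.5°] dwell: s stays 0.0000
seg 2 [100.5°–216.4°] cycloidal, h=27: full span → s += 27 → s = 27.0000
seg 3 [216.4°–360°] cycloidal, h=25: θ=229.7° here. β=13.3, B=143.6. 25·(0.0926 − sin(2π·0.0926)/(2π)) = 0.1285 → s = 27.1285

27.1285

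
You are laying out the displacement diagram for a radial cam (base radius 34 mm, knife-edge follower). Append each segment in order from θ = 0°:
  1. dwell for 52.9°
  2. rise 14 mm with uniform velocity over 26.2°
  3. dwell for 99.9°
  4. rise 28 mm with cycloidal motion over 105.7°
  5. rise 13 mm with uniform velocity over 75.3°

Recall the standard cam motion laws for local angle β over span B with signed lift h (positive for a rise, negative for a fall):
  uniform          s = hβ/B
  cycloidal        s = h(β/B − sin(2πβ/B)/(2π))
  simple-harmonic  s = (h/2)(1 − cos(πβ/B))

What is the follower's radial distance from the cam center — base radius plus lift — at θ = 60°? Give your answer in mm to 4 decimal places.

seg 1 [0°–52.9°] dwell: s stays 0.0000
seg 2 [52.9°–79.1°] uniform, h=14: θ=60° here. β=7.1, B=26.2. 14·7.1/26.2 = 3.7939 → s = 3.7939
radial distance = base radius + s = 34 + 3.7939 = 37.7939

37.7939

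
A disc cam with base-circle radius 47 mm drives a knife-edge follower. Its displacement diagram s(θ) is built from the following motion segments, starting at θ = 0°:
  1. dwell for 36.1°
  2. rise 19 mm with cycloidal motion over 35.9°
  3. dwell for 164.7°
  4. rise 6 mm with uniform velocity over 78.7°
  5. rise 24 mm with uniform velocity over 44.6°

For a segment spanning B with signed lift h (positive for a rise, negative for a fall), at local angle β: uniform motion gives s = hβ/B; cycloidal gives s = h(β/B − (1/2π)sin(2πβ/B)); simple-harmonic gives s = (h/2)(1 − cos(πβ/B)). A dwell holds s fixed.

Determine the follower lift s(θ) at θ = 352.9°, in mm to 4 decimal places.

seg 1 [0°–36.1°] dwell: s stays 0.0000
seg 2 [36.1°–72°] cycloidal, h=19: full span → s += 19 → s = 19.0000
seg 3 [72°–236.7°] dwell: s stays 19.0000
seg 4 [236.7°–315.4°] uniform, h=6: full span → s += 6 → s = 25.0000
seg 5 [315.4°–360°] uniform, h=24: θ=352.9° here. β=37.5, B=44.6. 24·37.5/44.6 = 20.1794 → s = 45.1794

45.1794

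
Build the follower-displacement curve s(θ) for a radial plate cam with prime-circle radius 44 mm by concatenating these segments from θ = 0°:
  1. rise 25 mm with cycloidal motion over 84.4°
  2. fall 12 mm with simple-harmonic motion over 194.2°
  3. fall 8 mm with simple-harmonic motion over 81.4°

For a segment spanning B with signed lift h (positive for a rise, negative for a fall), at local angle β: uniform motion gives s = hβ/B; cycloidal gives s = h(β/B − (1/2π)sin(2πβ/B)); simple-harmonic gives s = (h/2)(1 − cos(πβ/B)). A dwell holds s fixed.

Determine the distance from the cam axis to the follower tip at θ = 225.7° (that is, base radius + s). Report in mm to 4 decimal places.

seg 1 [0°–84.4°] cycloidal, h=25: full span → s += 25 → s = 25.0000
seg 2 [84.4°–278.6°] simple-harmonic, h=-12: θ=225.7° here. β=141.3, B=194.2. -12/2·(1 − cos(π·0.7276)) = -9.9338 → s = 15.0662
radial distance = base radius + s = 44 + 15.0662 = 59.0662

59.0662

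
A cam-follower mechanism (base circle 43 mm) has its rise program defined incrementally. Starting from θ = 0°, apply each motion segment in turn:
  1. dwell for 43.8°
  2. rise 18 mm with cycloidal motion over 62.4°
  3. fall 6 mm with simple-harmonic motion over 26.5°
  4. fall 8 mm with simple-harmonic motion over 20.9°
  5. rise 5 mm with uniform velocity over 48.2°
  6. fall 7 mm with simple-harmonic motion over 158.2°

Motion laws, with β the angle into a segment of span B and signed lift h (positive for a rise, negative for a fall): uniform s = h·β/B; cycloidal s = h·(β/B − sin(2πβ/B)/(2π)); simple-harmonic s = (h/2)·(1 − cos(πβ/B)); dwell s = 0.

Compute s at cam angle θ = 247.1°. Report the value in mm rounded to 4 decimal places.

seg 1 [0°–43.8°] dwell: s stays 0.0000
seg 2 [43.8°–106.2°] cycloidal, h=18: full span → s += 18 → s = 18.0000
seg 3 [106.2°–132.7°] simple-harmonic, h=-6: full span → s += -6 → s = 12.0000
seg 4 [132.7°–153.6°] simple-harmonic, h=-8: full span → s += -8 → s = 4.0000
seg 5 [153.6°–201.8°] uniform, h=5: full span → s += 5 → s = 9.0000
seg 6 [201.8°–360°] simple-harmonic, h=-7: θ=247.1° here. β=45.3, B=158.2. -7/2·(1 − cos(π·0.2863)) = -1.3232 → s = 7.6768

7.6768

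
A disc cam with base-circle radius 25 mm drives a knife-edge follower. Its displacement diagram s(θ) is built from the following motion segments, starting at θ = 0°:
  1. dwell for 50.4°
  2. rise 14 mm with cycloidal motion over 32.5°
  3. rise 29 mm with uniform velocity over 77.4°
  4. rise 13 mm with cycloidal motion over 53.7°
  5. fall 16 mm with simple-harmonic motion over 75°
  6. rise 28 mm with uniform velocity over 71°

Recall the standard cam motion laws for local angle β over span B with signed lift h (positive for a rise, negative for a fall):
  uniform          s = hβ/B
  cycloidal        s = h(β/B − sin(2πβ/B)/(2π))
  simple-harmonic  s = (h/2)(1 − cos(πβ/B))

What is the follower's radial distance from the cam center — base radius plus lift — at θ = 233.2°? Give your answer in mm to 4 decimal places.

seg 1 [0°–50.4°] dwell: s stays 0.0000
seg 2 [50.4°–82.9°] cycloidal, h=14: full span → s += 14 → s = 14.0000
seg 3 [82.9°–160.3°] uniform, h=29: full span → s += 29 → s = 43.0000
seg 4 [160.3°–214°] cycloidal, h=13: full span → s += 13 → s = 56.0000
seg 5 [214°–289°] simple-harmonic, h=-16: θ=233.2° here. β=19.2, B=75. -16/2·(1 − cos(π·0.2560)) = -2.4508 → s = 53.5492
radial distance = base radius + s = 25 + 53.5492 = 78.5492

78.5492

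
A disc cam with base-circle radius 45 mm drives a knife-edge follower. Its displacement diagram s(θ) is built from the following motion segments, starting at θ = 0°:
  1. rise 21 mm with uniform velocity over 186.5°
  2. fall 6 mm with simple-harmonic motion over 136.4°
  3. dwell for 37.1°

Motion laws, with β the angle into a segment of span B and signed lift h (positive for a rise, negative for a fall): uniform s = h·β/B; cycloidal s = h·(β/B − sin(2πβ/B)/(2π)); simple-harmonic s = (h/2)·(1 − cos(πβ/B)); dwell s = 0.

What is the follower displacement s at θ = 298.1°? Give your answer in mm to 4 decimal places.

seg 1 [0°–186.5°] uniform, h=21: full span → s += 21 → s = 21.0000
seg 2 [186.5°–322.9°] simple-harmonic, h=-6: θ=298.1° here. β=111.6, B=136.4. -6/2·(1 − cos(π·0.8182)) = -5.5238 → s = 15.4762

15.4762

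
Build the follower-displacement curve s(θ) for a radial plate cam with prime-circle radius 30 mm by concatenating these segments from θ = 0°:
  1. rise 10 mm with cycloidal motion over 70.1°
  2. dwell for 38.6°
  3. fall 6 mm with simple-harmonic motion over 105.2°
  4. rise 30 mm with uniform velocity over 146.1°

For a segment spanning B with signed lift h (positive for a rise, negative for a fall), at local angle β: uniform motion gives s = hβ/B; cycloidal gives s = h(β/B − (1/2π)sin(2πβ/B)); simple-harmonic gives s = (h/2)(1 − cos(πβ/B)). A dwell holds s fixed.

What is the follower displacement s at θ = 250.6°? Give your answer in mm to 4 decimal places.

seg 1 [0°–70.1°] cycloidal, h=10: full span → s += 10 → s = 10.0000
seg 2 [70.1°–108.7°] dwell: s stays 10.0000
seg 3 [108.7°–213.9°] simple-harmonic, h=-6: full span → s += -6 → s = 4.0000
seg 4 [213.9°–360°] uniform, h=30: θ=250.6° here. β=36.7, B=146.1. 30·36.7/146.1 = 7.5359 → s = 11.5359

11.5359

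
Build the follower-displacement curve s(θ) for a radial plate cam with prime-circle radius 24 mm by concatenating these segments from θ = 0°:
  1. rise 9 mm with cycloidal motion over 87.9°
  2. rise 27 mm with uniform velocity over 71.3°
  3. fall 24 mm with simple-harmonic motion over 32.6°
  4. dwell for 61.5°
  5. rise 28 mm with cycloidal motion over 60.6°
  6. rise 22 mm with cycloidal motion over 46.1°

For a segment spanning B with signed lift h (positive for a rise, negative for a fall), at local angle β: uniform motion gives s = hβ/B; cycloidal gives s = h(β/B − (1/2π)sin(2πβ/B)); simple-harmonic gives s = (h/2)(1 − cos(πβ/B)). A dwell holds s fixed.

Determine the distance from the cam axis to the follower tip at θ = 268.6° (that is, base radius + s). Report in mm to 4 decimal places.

seg 1 [0°–87.9°] cycloidal, h=9: full span → s += 9 → s = 9.0000
seg 2 [87.9°–159.2°] uniform, h=27: full span → s += 27 → s = 36.0000
seg 3 [159.2°–191.8°] simple-harmonic, h=-24: full span → s += -24 → s = 12.0000
seg 4 [191.8°–253.3°] dwell: s stays 12.0000
seg 5 [253.3°–313.9°] cycloidal, h=28: θ=268.6° here. β=15.3, B=60.6. 28·(0.2525 − sin(2π·0.2525)/(2π)) = 2.6135 → s = 14.6135
radial distance = base radius + s = 24 + 14.6135 = 38.6135

38.6135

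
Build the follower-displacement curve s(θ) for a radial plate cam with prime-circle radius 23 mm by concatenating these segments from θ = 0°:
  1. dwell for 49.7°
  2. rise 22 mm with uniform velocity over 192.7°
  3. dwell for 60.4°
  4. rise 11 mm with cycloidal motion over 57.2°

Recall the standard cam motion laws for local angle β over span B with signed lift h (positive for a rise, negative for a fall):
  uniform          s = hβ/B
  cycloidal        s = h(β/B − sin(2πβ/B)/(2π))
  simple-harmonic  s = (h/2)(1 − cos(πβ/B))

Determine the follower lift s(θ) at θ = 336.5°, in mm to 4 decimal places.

seg 1 [0°–49.7°] dwell: s stays 0.0000
seg 2 [49.7°–242.4°] uniform, h=22: full span → s += 22 → s = 22.0000
seg 3 [242.4°–302.8°] dwell: s stays 22.0000
seg 4 [302.8°–360°] cycloidal, h=11: θ=336.5° here. β=33.7, B=57.2. 11·(0.5892 − sin(2π·0.5892)/(2π)) = 7.4110 → s = 29.4110

29.4110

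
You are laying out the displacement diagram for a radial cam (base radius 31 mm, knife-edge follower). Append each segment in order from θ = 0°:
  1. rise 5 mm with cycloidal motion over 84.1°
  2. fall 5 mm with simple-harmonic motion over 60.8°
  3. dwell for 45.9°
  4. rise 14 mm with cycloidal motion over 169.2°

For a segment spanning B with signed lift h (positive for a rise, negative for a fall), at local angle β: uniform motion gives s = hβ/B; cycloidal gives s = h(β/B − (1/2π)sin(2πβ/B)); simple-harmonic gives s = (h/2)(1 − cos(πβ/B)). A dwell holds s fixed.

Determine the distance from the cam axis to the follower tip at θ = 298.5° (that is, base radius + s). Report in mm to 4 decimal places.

seg 1 [0°–84.1°] cycloidal, h=5: full span → s += 5 → s = 5.0000
seg 2 [84.1°–144.9°] simple-harmonic, h=-5: full span → s += -5 → s = 0.0000
seg 3 [144.9°–190.8°] dwell: s stays 0.0000
seg 4 [190.8°–360°] cycloidal, h=14: θ=298.5° here. β=107.7, B=169.2. 14·(0.6365 − sin(2π·0.6365)/(2π)) = 10.5968 → s = 10.5968
radial distance = base radius + s = 31 + 10.5968 = 41.5968

41.5968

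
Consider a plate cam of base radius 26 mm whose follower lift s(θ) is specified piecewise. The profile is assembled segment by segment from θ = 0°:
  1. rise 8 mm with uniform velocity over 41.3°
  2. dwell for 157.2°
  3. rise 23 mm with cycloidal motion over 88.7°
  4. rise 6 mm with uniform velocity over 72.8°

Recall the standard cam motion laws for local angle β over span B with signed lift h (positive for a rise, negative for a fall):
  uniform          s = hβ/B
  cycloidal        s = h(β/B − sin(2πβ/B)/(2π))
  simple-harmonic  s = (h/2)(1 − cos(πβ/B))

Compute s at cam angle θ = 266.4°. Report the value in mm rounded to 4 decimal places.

seg 1 [0°–41.3°] uniform, h=8: full span → s += 8 → s = 8.0000
seg 2 [41.3°–198.5°] dwell: s stays 8.0000
seg 3 [198.5°–287.2°] cycloidal, h=23: θ=266.4° here. β=67.9, B=88.7. 23·(0.7655 − sin(2π·0.7655)/(2π)) = 21.2498 → s = 29.2498

29.2498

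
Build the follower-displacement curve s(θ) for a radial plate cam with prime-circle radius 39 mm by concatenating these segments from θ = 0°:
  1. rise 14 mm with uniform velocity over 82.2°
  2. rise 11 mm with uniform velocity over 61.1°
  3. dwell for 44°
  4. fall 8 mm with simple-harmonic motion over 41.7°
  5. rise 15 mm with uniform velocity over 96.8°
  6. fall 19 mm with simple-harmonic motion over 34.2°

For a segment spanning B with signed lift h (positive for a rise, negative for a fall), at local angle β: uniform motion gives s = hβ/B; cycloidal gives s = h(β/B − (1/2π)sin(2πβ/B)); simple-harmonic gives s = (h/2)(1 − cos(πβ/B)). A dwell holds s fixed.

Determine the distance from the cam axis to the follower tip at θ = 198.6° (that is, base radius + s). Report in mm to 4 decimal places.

seg 1 [0°–82.2°] uniform, h=14: full span → s += 14 → s = 14.0000
seg 2 [82.2°–143.3°] uniform, h=11: full span → s += 11 → s = 25.0000
seg 3 [143.3°–187.3°] dwell: s stays 25.0000
seg 4 [187.3°–229°] simple-harmonic, h=-8: θ=198.6° here. β=11.3, B=41.7. -8/2·(1 − cos(π·0.2710)) = -1.3640 → s = 23.6360
radial distance = base radius + s = 39 + 23.6360 = 62.6360

62.6360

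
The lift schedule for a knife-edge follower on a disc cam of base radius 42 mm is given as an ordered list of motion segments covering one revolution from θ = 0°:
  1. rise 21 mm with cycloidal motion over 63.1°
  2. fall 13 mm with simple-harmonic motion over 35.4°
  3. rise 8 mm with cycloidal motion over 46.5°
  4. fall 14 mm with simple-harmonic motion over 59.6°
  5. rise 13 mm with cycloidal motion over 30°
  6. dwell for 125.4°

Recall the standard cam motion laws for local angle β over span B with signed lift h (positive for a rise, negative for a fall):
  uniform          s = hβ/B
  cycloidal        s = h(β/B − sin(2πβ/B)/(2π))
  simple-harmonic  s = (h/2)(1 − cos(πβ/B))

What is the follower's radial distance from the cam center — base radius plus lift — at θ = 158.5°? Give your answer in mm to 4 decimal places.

seg 1 [0°–63.1°] cycloidal, h=21: full span → s += 21 → s = 21.0000
seg 2 [63.1°–98.5°] simple-harmonic, h=-13: full span → s += -13 → s = 8.0000
seg 3 [98.5°–145°] cycloidal, h=8: full span → s += 8 → s = 16.0000
seg 4 [145°–204.6°] simple-harmonic, h=-14: θ=158.5° here. β=13.5, B=59.6. -14/2·(1 − cos(π·0.2265)) = -1.6988 → s = 14.3012
radial distance = base radius + s = 42 + 14.3012 = 56.3012

56.3012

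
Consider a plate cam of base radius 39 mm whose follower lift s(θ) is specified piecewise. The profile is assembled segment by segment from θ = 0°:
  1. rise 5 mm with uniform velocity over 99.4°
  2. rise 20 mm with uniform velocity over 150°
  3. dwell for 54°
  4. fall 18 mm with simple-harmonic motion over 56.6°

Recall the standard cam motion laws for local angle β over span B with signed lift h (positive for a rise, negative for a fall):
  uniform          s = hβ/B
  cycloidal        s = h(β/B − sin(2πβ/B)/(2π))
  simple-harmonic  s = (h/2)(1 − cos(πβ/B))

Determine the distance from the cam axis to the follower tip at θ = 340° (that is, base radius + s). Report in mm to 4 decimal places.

seg 1 [0°–99.4°] uniform, h=5: full span → s += 5 → s = 5.0000
seg 2 [99.4°–249.4°] uniform, h=20: full span → s += 20 → s = 25.0000
seg 3 [249.4°–303.4°] dwell: s stays 25.0000
seg 4 [303.4°–360°] simple-harmonic, h=-18: θ=340° here. β=36.6, B=56.6. -18/2·(1 − cos(π·0.6466)) = -13.0011 → s = 11.9989
radial distance = base radius + s = 39 + 11.9989 = 50.9989

50.9989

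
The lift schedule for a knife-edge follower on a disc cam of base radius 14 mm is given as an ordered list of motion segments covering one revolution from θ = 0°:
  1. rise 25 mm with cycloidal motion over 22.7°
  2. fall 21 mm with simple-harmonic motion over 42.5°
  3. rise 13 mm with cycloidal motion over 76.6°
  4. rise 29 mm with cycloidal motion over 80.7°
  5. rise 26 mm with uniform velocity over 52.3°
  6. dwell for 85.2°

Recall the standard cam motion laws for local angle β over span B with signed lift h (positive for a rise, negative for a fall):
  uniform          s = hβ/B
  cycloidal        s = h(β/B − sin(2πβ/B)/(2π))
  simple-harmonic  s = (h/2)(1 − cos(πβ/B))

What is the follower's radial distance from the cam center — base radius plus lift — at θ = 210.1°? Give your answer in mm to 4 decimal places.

seg 1 [0°–22.7°] cycloidal, h=25: full span → s += 25 → s = 25.0000
seg 2 [22.7°–65.2°] simple-harmonic, h=-21: full span → s += -21 → s = 4.0000
seg 3 [65.2°–141.8°] cycloidal, h=13: full span → s += 13 → s = 17.0000
seg 4 [141.8°–222.5°] cycloidal, h=29: θ=210.1° here. β=68.3, B=80.7. 29·(0.8463 − sin(2π·0.8463)/(2π)) = 28.3393 → s = 45.3393
radial distance = base radius + s = 14 + 45.3393 = 59.3393

59.3393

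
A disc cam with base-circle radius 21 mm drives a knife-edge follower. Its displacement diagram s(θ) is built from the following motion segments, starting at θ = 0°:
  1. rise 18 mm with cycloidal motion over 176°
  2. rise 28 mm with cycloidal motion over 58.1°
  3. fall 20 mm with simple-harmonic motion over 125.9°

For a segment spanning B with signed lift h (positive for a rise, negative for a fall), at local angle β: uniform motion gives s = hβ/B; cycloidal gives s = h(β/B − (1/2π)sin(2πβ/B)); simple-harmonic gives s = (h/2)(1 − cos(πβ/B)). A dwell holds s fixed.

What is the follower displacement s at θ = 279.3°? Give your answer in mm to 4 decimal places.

seg 1 [0°–176°] cycloidal, h=18: full span → s += 18 → s = 18.0000
seg 2 [176°–234.1°] cycloidal, h=28: full span → s += 28 → s = 46.0000
seg 3 [234.1°–360°] simple-harmonic, h=-20: θ=279.3° here. β=45.2, B=125.9. -20/2·(1 − cos(π·0.3590)) = -5.7142 → s = 40.2858

40.2858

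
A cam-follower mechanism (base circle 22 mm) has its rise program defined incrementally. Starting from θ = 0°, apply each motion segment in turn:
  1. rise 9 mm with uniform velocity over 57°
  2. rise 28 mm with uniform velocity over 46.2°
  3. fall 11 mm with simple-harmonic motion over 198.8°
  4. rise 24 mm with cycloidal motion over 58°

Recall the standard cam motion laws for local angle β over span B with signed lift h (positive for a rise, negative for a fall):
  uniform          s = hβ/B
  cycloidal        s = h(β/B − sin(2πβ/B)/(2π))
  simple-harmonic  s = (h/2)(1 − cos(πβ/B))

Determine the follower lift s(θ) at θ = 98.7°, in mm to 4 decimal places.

seg 1 [0°–57°] uniform, h=9: full span → s += 9 → s = 9.0000
seg 2 [57°–103.2°] uniform, h=28: θ=98.7° here. β=41.7, B=46.2. 28·41.7/46.2 = 25.2727 → s = 34.2727

34.2727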